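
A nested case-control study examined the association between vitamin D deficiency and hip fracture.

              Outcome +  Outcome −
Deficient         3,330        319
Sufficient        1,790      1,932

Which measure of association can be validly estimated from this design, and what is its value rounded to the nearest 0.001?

11.267

Cells: a = 3330, b = 319, c = 1790, d = 1932.
This is a nested case-control study: participants were sampled on outcome status, so risks in the source population cannot be estimated directly — relative risk is not valid here. The odds ratio is the appropriate measure.
OR = (a·d)/(b·c) = (3330 × 1932) / (319 × 1790) = 6433560 / 571010 = 11.26698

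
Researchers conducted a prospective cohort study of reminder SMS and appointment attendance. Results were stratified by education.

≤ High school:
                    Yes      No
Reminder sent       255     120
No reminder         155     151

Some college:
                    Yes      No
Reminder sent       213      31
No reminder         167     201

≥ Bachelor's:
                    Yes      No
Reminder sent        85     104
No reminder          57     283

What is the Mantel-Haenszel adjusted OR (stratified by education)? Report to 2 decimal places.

3.66

OR_MH = Σ(aᵢdᵢ/nᵢ) / Σ(bᵢcᵢ/nᵢ), where nᵢ is the stratum total.
Stratum 1 (≤ High school): n = 681; a·d/n = 255·151/681 = 56.5419; b·c/n = 120·155/681 = 27.3128
Stratum 2 (Some college): n = 612; a·d/n = 213·201/612 = 69.9559; b·c/n = 31·167/612 = 8.4592
Stratum 3 (≥ Bachelor's): n = 529; a·d/n = 85·283/529 = 45.4726; b·c/n = 104·57/529 = 11.2060
OR_MH = (56.5419 + 69.9559 + 45.4726) / (27.3128 + 8.4592 + 11.2060) = 171.9703 / 46.9780 = 3.66066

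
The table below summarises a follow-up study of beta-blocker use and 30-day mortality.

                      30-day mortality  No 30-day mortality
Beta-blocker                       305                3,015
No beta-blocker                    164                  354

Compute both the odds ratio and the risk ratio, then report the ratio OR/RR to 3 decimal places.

Cells: a = 305, b = 3015, c = 164, d = 354.
OR = (305·354)/(3015·164) = 107970/494460 = 0.21836
Risk in exposed = 305/3320 = 0.09187; risk in unexposed = 164/518 = 0.31660; RR = 0.29017
OR/RR = 0.21836 / 0.29017 = 0.75253
The outcome is not rare, so the OR lies further from 1 than the RR.

0.753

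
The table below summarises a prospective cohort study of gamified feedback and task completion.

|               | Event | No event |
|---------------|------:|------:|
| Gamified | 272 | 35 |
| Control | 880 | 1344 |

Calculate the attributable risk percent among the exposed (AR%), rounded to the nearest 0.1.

Cells: a = 272, b = 35, c = 880, d = 1344.
Risk in exposed = 272/307 = 0.88599; risk in unexposed = 880/2224 = 0.39568.
RR = 0.88599/0.39568 = 2.23915
AR% = (RR − 1)/RR × 100 = (2.23915 − 1)/2.23915 × 100 = 55.3401%

55.3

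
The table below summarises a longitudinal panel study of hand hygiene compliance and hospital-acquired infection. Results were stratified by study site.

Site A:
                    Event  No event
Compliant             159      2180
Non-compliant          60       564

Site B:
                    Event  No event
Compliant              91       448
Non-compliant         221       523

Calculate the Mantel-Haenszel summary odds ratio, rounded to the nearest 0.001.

OR_MH = Σ(aᵢdᵢ/nᵢ) / Σ(bᵢcᵢ/nᵢ), where nᵢ is the stratum total.
Stratum 1 (Site A): n = 2963; a·d/n = 159·564/2963 = 30.2653; b·c/n = 2180·60/2963 = 44.1444
Stratum 2 (Site B): n = 1283; a·d/n = 91·523/1283 = 37.0951; b·c/n = 448·221/1283 = 77.1691
OR_MH = (30.2653 + 37.0951) / (44.1444 + 77.1691) = 67.3604 / 121.3136 = 0.55526

0.555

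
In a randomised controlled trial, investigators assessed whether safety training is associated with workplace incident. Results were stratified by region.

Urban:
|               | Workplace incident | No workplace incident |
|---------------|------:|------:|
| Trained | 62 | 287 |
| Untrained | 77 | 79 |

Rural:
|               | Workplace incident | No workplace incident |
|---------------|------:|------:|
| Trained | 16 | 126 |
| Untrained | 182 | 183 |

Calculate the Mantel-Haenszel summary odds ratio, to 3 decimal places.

OR_MH = Σ(aᵢdᵢ/nᵢ) / Σ(bᵢcᵢ/nᵢ), where nᵢ is the stratum total.
Stratum 1 (Urban): n = 505; a·d/n = 62·79/505 = 9.6990; b·c/n = 287·77/505 = 43.7604
Stratum 2 (Rural): n = 507; a·d/n = 16·183/507 = 5.7751; b·c/n = 126·182/507 = 45.2308
OR_MH = (9.6990 + 5.7751) / (43.7604 + 45.2308) = 15.4742 / 88.9912 = 0.17388

0.174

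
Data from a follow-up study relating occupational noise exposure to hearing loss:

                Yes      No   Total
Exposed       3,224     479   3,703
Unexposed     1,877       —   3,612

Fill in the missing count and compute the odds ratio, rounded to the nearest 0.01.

The missing cell is in the unexposed row: 3612 − 1877 = 1735.
So a = 3224, b = 479, c = 1877, d = 1735.
OR = (a·d)/(b·c) = (3224 × 1735) / (479 × 1877) = 5593640 / 899083 = 6.22149

6.22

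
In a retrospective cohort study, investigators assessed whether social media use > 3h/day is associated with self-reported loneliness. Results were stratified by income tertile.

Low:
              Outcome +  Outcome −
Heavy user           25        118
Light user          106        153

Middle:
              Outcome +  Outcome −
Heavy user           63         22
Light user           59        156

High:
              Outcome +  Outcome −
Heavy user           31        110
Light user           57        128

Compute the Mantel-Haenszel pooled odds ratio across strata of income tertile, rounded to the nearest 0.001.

OR_MH = Σ(aᵢdᵢ/nᵢ) / Σ(bᵢcᵢ/nᵢ), where nᵢ is the stratum total.
Stratum 1 (Low): n = 402; a·d/n = 25·153/402 = 9.5149; b·c/n = 118·106/402 = 31.1144
Stratum 2 (Middle): n = 300; a·d/n = 63·156/300 = 32.7600; b·c/n = 22·59/300 = 4.3267
Stratum 3 (High): n = 326; a·d/n = 31·128/326 = 12.1718; b·c/n = 110·57/326 = 19.2331
OR_MH = (9.5149 + 32.7600 + 12.1718) / (31.1144 + 4.3267 + 19.2331) = 54.4467 / 54.6742 = 0.99584

0.996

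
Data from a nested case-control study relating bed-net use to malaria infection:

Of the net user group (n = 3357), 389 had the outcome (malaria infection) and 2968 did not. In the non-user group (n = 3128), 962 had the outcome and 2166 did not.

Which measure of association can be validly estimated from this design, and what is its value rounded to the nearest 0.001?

0.295

From the description: a = 389, b = 2968, c = 962, d = 2166.
This is a nested case-control study: participants were sampled on outcome status, so risks in the source population cannot be estimated directly — relative risk is not valid here. The odds ratio is the appropriate measure.
OR = (a·d)/(b·c) = (389 × 2166) / (2968 × 962) = 842574 / 2855216 = 0.29510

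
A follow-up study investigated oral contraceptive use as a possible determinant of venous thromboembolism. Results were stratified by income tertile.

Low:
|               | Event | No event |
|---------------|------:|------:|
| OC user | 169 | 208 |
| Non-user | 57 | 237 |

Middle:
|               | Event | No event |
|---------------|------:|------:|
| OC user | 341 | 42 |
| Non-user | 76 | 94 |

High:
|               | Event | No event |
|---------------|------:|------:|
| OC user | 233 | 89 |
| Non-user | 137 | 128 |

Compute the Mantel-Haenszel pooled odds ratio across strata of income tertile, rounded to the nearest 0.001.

OR_MH = Σ(aᵢdᵢ/nᵢ) / Σ(bᵢcᵢ/nᵢ), where nᵢ is the stratum total.
Stratum 1 (Low): n = 671; a·d/n = 169·237/671 = 59.6915; b·c/n = 208·57/671 = 17.6692
Stratum 2 (Middle): n = 553; a·d/n = 341·94/553 = 57.9638; b·c/n = 42·76/553 = 5.7722
Stratum 3 (High): n = 587; a·d/n = 233·128/587 = 50.8075; b·c/n = 89·137/587 = 20.7717
OR_MH = (59.6915 + 57.9638 + 50.8075) / (17.6692 + 5.7722 + 20.7717) = 168.4628 / 44.2130 = 3.81025

3.810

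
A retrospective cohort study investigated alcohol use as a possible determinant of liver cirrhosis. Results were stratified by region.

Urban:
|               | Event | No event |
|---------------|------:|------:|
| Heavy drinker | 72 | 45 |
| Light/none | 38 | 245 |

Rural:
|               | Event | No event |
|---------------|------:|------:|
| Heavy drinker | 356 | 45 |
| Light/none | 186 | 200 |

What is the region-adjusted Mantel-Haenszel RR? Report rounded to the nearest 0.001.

RR_MH = Σ(aᵢ·n₀ᵢ/nᵢ) / Σ(cᵢ·n₁ᵢ/nᵢ), with n₁ᵢ = aᵢ+bᵢ (exposed), n₀ᵢ = cᵢ+dᵢ (unexposed), nᵢ = n₁ᵢ+n₀ᵢ.
Stratum 1 (Urban): n₁ = 117, n₀ = 283, n = 400; a·n₀/n = 72·283/400 = 50.9400; c·n₁/n = 38·117/400 = 11.1150
Stratum 2 (Rural): n₁ = 401, n₀ = 386, n = 787; a·n₀/n = 356·386/787 = 174.6074; c·n₁/n = 186·401/787 = 94.7726
RR_MH = (50.9400 + 174.6074) / (11.1150 + 94.7726) = 225.5474 / 105.8876 = 2.13006

2.130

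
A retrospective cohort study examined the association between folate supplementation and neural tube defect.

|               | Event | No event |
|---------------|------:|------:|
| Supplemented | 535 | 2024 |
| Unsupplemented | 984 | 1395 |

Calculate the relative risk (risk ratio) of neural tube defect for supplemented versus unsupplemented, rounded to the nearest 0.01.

0.51

Cells: a = 535, b = 2024, c = 984, d = 1395.
Risk in exposed = 535/2559 = 0.20907; risk in unexposed = 984/2379 = 0.41362.
RR = 0.20907 / 0.41362 = 0.50546
The risk is 49% lower among the exposed than among the unexposed.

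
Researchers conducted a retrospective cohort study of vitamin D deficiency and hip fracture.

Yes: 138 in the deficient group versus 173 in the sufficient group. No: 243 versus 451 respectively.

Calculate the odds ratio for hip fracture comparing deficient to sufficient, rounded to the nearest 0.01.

1.48

From the description: a = 138, b = 243, c = 173, d = 451.
OR = (a·d)/(b·c) = (138 × 451) / (243 × 173) = 62238 / 42039 = 1.48048
The odds of hip fracture are about 1.48 times as high in the deficient group.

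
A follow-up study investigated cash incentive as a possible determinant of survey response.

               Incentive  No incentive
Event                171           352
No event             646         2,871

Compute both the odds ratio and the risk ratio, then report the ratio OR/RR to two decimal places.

1.13

Reading the table with exposure as columns: a = 171 (Incentive, case), b = 646 (Incentive, non-case), c = 352 (No incentive, case), d = 2871.
OR = (171·2871)/(646·352) = 490941/227392 = 2.15901
Risk in exposed = 171/817 = 0.20930; risk in unexposed = 352/3223 = 0.10922; RR = 1.91642
OR/RR = 2.15901 / 1.91642 = 1.12658
The outcome is not rare, so the OR lies further from 1 than the RR.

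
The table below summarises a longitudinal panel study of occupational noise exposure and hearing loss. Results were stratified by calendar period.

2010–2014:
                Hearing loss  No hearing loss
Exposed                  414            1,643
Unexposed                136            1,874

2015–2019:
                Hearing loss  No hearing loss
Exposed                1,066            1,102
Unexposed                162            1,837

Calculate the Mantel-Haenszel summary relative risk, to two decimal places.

RR_MH = Σ(aᵢ·n₀ᵢ/nᵢ) / Σ(cᵢ·n₁ᵢ/nᵢ), with n₁ᵢ = aᵢ+bᵢ (exposed), n₀ᵢ = cᵢ+dᵢ (unexposed), nᵢ = n₁ᵢ+n₀ᵢ.
Stratum 1 (2010–2014): n₁ = 2057, n₀ = 2010, n = 4067; a·n₀/n = 414·2010/4067 = 204.6078; c·n₁/n = 136·2057/4067 = 68.7858
Stratum 2 (2015–2019): n₁ = 2168, n₀ = 1999, n = 4167; a·n₀/n = 1066·1999/4167 = 511.3832; c·n₁/n = 162·2168/4167 = 84.2851
RR_MH = (204.6078 + 511.3832) / (68.7858 + 84.2851) = 715.9911 / 153.0709 = 4.67751

4.68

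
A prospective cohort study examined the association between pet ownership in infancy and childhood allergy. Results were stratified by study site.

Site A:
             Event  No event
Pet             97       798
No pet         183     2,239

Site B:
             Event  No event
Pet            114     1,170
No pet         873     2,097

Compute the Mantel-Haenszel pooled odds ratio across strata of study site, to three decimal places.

OR_MH = Σ(aᵢdᵢ/nᵢ) / Σ(bᵢcᵢ/nᵢ), where nᵢ is the stratum total.
Stratum 1 (Site A): n = 3317; a·d/n = 97·2239/3317 = 65.4757; b·c/n = 798·183/3317 = 44.0259
Stratum 2 (Site B): n = 4254; a·d/n = 114·2097/4254 = 56.1961; b·c/n = 1170·873/4254 = 240.1058
OR_MH = (65.4757 + 56.1961) / (44.0259 + 240.1058) = 121.6718 / 284.1317 = 0.42822

0.428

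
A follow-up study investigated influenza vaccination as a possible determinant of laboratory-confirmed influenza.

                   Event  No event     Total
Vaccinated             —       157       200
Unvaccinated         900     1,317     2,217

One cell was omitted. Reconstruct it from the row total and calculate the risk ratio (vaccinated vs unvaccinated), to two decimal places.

The missing cell is in the exposed row: 200 − 157 = 43.
So a = 43, b = 157, c = 900, d = 1317.
RR = [a/(a+b)] / [c/(c+d)] = (43/200) / (900/2217) = 0.21500/0.40595 = 0.52962

0.53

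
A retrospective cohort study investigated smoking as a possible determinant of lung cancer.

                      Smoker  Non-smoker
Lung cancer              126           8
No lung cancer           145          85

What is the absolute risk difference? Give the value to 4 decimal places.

0.3789

Reading the table with exposure as columns: a = 126 (Smoker, case), b = 145 (Smoker, non-case), c = 8 (Non-smoker, case), d = 85.
Risk in exposed = 126/271 = 0.464945; risk in unexposed = 8/93 = 0.086022.
Risk difference = 0.464945 − 0.086022 = 0.378923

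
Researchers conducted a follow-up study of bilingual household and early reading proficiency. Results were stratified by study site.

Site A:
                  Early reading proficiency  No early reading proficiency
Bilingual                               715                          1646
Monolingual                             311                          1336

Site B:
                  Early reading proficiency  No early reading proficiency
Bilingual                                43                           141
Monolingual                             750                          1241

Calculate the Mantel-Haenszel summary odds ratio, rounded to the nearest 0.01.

1.49

OR_MH = Σ(aᵢdᵢ/nᵢ) / Σ(bᵢcᵢ/nᵢ), where nᵢ is the stratum total.
Stratum 1 (Site A): n = 4008; a·d/n = 715·1336/4008 = 238.3333; b·c/n = 1646·311/4008 = 127.7211
Stratum 2 (Site B): n = 2175; a·d/n = 43·1241/2175 = 24.5347; b·c/n = 141·750/2175 = 48.6207
OR_MH = (238.3333 + 24.5347) / (127.7211 + 48.6207) = 262.8680 / 176.3417 = 1.49067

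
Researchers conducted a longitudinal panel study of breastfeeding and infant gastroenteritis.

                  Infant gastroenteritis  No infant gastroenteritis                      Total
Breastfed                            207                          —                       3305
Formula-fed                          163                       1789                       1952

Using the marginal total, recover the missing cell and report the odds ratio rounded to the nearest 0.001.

0.733

The missing cell is in the exposed row: 3305 − 207 = 3098.
So a = 207, b = 3098, c = 163, d = 1789.
OR = (a·d)/(b·c) = (207 × 1789) / (3098 × 163) = 370323 / 504974 = 0.73335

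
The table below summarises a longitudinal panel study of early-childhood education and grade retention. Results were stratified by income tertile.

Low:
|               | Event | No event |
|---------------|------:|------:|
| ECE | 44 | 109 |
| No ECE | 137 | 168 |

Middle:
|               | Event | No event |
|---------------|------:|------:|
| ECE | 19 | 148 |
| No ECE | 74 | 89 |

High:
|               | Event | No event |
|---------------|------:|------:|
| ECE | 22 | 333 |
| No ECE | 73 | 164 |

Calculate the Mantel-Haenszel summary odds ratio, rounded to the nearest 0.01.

OR_MH = Σ(aᵢdᵢ/nᵢ) / Σ(bᵢcᵢ/nᵢ), where nᵢ is the stratum total.
Stratum 1 (Low): n = 458; a·d/n = 44·168/458 = 16.1397; b·c/n = 109·137/458 = 32.6048
Stratum 2 (Middle): n = 330; a·d/n = 19·89/330 = 5.1242; b·c/n = 148·74/330 = 33.1879
Stratum 3 (High): n = 592; a·d/n = 22·164/592 = 6.0946; b·c/n = 333·73/592 = 41.0625
OR_MH = (16.1397 + 5.1242 + 6.0946) / (32.6048 + 33.1879 + 41.0625) = 27.3586 / 106.8552 = 0.25603

0.26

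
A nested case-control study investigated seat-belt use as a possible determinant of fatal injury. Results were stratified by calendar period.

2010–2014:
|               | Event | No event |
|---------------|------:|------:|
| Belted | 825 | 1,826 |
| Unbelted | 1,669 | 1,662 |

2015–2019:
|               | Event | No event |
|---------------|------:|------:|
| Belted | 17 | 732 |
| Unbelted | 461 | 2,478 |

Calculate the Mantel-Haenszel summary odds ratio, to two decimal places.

0.40

OR_MH = Σ(aᵢdᵢ/nᵢ) / Σ(bᵢcᵢ/nᵢ), where nᵢ is the stratum total.
Stratum 1 (2010–2014): n = 5982; a·d/n = 825·1662/5982 = 229.2126; b·c/n = 1826·1669/5982 = 509.4607
Stratum 2 (2015–2019): n = 3688; a·d/n = 17·2478/3688 = 11.4225; b·c/n = 732·461/3688 = 91.5000
OR_MH = (229.2126 + 11.4225) / (509.4607 + 91.5000) = 240.6351 / 600.9607 = 0.40042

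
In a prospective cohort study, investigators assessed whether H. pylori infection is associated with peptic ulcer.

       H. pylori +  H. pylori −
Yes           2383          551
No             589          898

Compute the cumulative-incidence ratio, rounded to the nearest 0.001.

Reading the table with exposure as columns: a = 2383 (H. pylori +, case), b = 589 (H. pylori +, non-case), c = 551 (H. pylori −, case), d = 898.
Risk in exposed = 2383/2972 = 0.80182; risk in unexposed = 551/1449 = 0.38026.
RR = 0.80182 / 0.38026 = 2.10859
The risk among the exposed is 2.11 times that among the unexposed.

2.109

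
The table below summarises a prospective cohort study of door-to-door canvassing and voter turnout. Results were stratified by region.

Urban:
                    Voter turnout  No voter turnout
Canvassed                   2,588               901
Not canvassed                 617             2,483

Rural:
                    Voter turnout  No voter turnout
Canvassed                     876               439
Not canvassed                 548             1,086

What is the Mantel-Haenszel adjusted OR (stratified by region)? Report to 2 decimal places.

OR_MH = Σ(aᵢdᵢ/nᵢ) / Σ(bᵢcᵢ/nᵢ), where nᵢ is the stratum total.
Stratum 1 (Urban): n = 6589; a·d/n = 2588·2483/6589 = 975.2624; b·c/n = 901·617/6589 = 84.3705
Stratum 2 (Rural): n = 2949; a·d/n = 876·1086/2949 = 322.5961; b·c/n = 439·548/2949 = 81.5775
OR_MH = (975.2624 + 322.5961) / (84.3705 + 81.5775) = 1297.8585 / 165.9479 = 7.82088

7.82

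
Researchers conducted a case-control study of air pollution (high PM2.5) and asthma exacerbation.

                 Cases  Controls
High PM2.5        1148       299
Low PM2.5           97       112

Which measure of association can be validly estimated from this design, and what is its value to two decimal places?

4.43

Cells: a = 1148, b = 299, c = 97, d = 112.
This is a case-control study: participants were sampled on outcome status, so risks in the source population cannot be estimated directly — relative risk is not valid here. The odds ratio is the appropriate measure.
OR = (a·d)/(b·c) = (1148 × 112) / (299 × 97) = 128576 / 29003 = 4.43320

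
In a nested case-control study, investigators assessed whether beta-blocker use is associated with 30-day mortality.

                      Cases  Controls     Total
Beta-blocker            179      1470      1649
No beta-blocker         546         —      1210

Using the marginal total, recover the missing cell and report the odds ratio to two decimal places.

0.15

The missing cell is in the unexposed row: 1210 − 546 = 664.
So a = 179, b = 1470, c = 546, d = 664.
OR = (a·d)/(b·c) = (179 × 664) / (1470 × 546) = 118856 / 802620 = 0.14809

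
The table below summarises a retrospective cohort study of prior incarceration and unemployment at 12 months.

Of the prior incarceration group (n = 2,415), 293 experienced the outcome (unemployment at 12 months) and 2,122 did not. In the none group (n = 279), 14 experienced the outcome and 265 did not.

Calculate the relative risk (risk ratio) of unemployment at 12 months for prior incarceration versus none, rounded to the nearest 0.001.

From the description: a = 293, b = 2122, c = 14, d = 265.
Risk in exposed = 293/2415 = 0.12133; risk in unexposed = 14/279 = 0.05018.
RR = 0.12133 / 0.05018 = 2.41783
The risk among the exposed is 2.42 times that among the unexposed.

2.418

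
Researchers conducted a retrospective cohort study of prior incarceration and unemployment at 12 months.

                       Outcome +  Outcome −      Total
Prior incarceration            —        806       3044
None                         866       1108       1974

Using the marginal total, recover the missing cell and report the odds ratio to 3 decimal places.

3.553

The missing cell is in the exposed row: 3044 − 806 = 2238.
So a = 2238, b = 806, c = 866, d = 1108.
OR = (a·d)/(b·c) = (2238 × 1108) / (806 × 866) = 2479704 / 697996 = 3.55260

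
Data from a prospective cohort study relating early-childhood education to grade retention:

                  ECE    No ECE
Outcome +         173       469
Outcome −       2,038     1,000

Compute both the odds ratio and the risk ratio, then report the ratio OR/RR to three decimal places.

Reading the table with exposure as columns: a = 173 (ECE, case), b = 2038 (ECE, non-case), c = 469 (No ECE, case), d = 1000.
OR = (173·1000)/(2038·469) = 173000/955822 = 0.18100
Risk in exposed = 173/2211 = 0.07825; risk in unexposed = 469/1469 = 0.31926; RR = 0.24508
OR/RR = 0.18100 / 0.24508 = 0.73852
The outcome is not rare, so the OR lies further from 1 than the RR.

0.739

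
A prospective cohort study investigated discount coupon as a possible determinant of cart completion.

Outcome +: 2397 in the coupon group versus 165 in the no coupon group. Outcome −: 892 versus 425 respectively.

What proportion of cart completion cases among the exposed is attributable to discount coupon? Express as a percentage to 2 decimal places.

From the description: a = 2397, b = 892, c = 165, d = 425.
Risk in exposed = 2397/3289 = 0.72879; risk in unexposed = 165/590 = 0.27966.
RR = 0.72879/0.27966 = 2.60599
AR% = (RR − 1)/RR × 100 = (2.60599 − 1)/2.60599 × 100 = 61.6268%

61.63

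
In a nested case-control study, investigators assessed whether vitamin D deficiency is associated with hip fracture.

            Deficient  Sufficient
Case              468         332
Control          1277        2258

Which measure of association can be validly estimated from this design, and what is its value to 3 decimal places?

2.493

Reading the table with exposure as columns: a = 468 (Deficient, case), b = 1277 (Deficient, non-case), c = 332 (Sufficient, case), d = 2258.
This is a nested case-control study: participants were sampled on outcome status, so risks in the source population cannot be estimated directly — relative risk is not valid here. The odds ratio is the appropriate measure.
OR = (a·d)/(b·c) = (468 × 2258) / (1277 × 332) = 1056744 / 423964 = 2.49253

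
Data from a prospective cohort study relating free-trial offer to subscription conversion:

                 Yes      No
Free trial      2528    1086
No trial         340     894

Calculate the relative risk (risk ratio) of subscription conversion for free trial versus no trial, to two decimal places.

2.54

Cells: a = 2528, b = 1086, c = 340, d = 894.
Risk in exposed = 2528/3614 = 0.69950; risk in unexposed = 340/1234 = 0.27553.
RR = 0.69950 / 0.27553 = 2.53878
The risk among the exposed is 2.54 times that among the unexposed.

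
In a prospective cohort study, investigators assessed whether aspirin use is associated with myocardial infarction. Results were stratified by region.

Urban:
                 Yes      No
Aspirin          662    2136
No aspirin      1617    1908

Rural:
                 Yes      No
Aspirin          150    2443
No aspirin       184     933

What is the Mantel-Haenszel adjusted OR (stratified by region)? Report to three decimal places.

OR_MH = Σ(aᵢdᵢ/nᵢ) / Σ(bᵢcᵢ/nᵢ), where nᵢ is the stratum total.
Stratum 1 (Urban): n = 6323; a·d/n = 662·1908/6323 = 199.7621; b·c/n = 2136·1617/6323 = 546.2458
Stratum 2 (Rural): n = 3710; a·d/n = 150·933/3710 = 37.7224; b·c/n = 2443·184/3710 = 121.1623
OR_MH = (199.7621 + 37.7224) / (546.2458 + 121.1623) = 237.4845 / 667.4080 = 0.35583

0.356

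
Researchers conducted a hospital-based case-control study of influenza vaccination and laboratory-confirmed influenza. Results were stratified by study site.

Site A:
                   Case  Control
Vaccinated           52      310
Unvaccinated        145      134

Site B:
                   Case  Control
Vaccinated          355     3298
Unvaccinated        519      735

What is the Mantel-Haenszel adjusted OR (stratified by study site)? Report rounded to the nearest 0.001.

OR_MH = Σ(aᵢdᵢ/nᵢ) / Σ(bᵢcᵢ/nᵢ), where nᵢ is the stratum total.
Stratum 1 (Site A): n = 641; a·d/n = 52·134/641 = 10.8705; b·c/n = 310·145/641 = 70.1248
Stratum 2 (Site B): n = 4907; a·d/n = 355·735/4907 = 53.1740; b·c/n = 3298·519/4907 = 348.8205
OR_MH = (10.8705 + 53.1740) / (70.1248 + 348.8205) = 64.0446 / 418.9453 = 0.15287

0.153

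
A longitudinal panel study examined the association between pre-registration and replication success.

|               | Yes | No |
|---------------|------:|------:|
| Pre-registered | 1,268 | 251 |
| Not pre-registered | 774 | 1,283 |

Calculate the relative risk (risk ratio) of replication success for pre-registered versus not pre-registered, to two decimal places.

Cells: a = 1268, b = 251, c = 774, d = 1283.
Risk in exposed = 1268/1519 = 0.83476; risk in unexposed = 774/2057 = 0.37628.
RR = 0.83476 / 0.37628 = 2.21848
The risk among the exposed is 2.22 times that among the unexposed.

2.22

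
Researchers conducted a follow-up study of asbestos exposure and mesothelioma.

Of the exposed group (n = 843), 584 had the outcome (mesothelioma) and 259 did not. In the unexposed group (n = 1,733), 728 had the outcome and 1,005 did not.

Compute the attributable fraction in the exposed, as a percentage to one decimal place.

39.4

From the description: a = 584, b = 259, c = 728, d = 1005.
Risk in exposed = 584/843 = 0.69276; risk in unexposed = 728/1733 = 0.42008.
RR = 0.69276/0.42008 = 1.64912
AR% = (RR − 1)/RR × 100 = (1.64912 − 1)/1.64912 × 100 = 39.3616%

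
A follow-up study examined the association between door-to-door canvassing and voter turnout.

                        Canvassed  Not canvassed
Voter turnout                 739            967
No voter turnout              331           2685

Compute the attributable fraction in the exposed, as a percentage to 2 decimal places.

61.66

Reading the table with exposure as columns: a = 739 (Canvassed, case), b = 331 (Canvassed, non-case), c = 967 (Not canvassed, case), d = 2685.
Risk in exposed = 739/1070 = 0.69065; risk in unexposed = 967/3652 = 0.26479.
RR = 0.69065/0.26479 = 2.60834
AR% = (RR − 1)/RR × 100 = (2.60834 − 1)/2.60834 × 100 = 61.6615%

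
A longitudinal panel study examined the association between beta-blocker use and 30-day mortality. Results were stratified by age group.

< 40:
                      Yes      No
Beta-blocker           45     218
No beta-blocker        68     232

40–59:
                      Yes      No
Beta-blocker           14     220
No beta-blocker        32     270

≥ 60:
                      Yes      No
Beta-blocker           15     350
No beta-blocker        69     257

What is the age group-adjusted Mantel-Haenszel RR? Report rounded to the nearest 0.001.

0.474

RR_MH = Σ(aᵢ·n₀ᵢ/nᵢ) / Σ(cᵢ·n₁ᵢ/nᵢ), with n₁ᵢ = aᵢ+bᵢ (exposed), n₀ᵢ = cᵢ+dᵢ (unexposed), nᵢ = n₁ᵢ+n₀ᵢ.
Stratum 1 (< 40): n₁ = 263, n₀ = 300, n = 563; a·n₀/n = 45·300/563 = 23.9787; c·n₁/n = 68·263/563 = 31.7655
Stratum 2 (40–59): n₁ = 234, n₀ = 302, n = 536; a·n₀/n = 14·302/536 = 7.8881; c·n₁/n = 32·234/536 = 13.9701
Stratum 3 (≥ 60): n₁ = 365, n₀ = 326, n = 691; a·n₀/n = 15·326/691 = 7.0767; c·n₁/n = 69·365/691 = 36.4472
RR_MH = (23.9787 + 7.8881 + 7.0767) / (31.7655 + 13.9701 + 36.4472) = 38.9434 / 82.1829 = 0.47386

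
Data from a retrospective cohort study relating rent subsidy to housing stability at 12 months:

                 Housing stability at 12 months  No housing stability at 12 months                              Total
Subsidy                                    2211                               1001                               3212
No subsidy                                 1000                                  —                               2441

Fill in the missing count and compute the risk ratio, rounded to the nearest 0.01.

1.68

The missing cell is in the unexposed row: 2441 − 1000 = 1441.
So a = 2211, b = 1001, c = 1000, d = 1441.
RR = [a/(a+b)] / [c/(c+d)] = (2211/3212) / (1000/2441) = 0.68836/0.40967 = 1.68028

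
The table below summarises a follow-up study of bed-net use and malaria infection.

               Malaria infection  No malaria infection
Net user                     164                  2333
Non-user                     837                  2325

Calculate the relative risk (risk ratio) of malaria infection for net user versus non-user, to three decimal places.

Cells: a = 164, b = 2333, c = 837, d = 2325.
Risk in exposed = 164/2497 = 0.06568; risk in unexposed = 837/3162 = 0.26471.
RR = 0.06568 / 0.26471 = 0.24812
The risk is 75% lower among the exposed than among the unexposed.

0.248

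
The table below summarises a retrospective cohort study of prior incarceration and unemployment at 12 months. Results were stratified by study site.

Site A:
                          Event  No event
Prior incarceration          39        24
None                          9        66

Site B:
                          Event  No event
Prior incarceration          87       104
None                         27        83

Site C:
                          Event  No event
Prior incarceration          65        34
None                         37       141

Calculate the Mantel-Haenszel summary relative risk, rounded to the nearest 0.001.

2.749

RR_MH = Σ(aᵢ·n₀ᵢ/nᵢ) / Σ(cᵢ·n₁ᵢ/nᵢ), with n₁ᵢ = aᵢ+bᵢ (exposed), n₀ᵢ = cᵢ+dᵢ (unexposed), nᵢ = n₁ᵢ+n₀ᵢ.
Stratum 1 (Site A): n₁ = 63, n₀ = 75, n = 138; a·n₀/n = 39·75/138 = 21.1957; c·n₁/n = 9·63/138 = 4.1087
Stratum 2 (Site B): n₁ = 191, n₀ = 110, n = 301; a·n₀/n = 87·110/301 = 31.7940; c·n₁/n = 27·191/301 = 17.1329
Stratum 3 (Site C): n₁ = 99, n₀ = 178, n = 277; a·n₀/n = 65·178/277 = 41.7690; c·n₁/n = 37·99/277 = 13.2238
RR_MH = (21.1957 + 31.7940 + 41.7690) / (4.1087 + 17.1329 + 13.2238) = 94.7586 / 34.4654 = 2.74938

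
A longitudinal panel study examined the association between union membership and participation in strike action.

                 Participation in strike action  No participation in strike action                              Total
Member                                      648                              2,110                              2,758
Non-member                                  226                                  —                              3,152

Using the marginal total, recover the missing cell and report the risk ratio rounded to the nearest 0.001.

The missing cell is in the unexposed row: 3152 − 226 = 2926.
So a = 648, b = 2110, c = 226, d = 2926.
RR = [a/(a+b)] / [c/(c+d)] = (648/2758) / (226/3152) = 0.23495/0.07170 = 3.27686

3.277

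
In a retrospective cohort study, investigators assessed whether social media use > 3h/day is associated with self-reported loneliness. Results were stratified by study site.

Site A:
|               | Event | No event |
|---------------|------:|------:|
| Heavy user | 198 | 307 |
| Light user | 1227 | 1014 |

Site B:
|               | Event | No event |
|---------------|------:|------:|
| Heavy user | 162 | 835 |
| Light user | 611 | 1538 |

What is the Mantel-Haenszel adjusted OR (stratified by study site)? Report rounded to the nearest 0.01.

0.51

OR_MH = Σ(aᵢdᵢ/nᵢ) / Σ(bᵢcᵢ/nᵢ), where nᵢ is the stratum total.
Stratum 1 (Site A): n = 2746; a·d/n = 198·1014/2746 = 73.1143; b·c/n = 307·1227/2746 = 137.1773
Stratum 2 (Site B): n = 3146; a·d/n = 162·1538/3146 = 79.1977; b·c/n = 835·611/3146 = 162.1694
OR_MH = (73.1143 + 79.1977) / (137.1773 + 162.1694) = 152.3121 / 299.3468 = 0.50881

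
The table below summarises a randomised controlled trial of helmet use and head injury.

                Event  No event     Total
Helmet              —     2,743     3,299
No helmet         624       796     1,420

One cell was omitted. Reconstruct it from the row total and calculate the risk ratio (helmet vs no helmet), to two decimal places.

The missing cell is in the exposed row: 3299 − 2743 = 556.
So a = 556, b = 2743, c = 624, d = 796.
RR = [a/(a+b)] / [c/(c+d)] = (556/3299) / (624/1420) = 0.16854/0.43944 = 0.38353

0.38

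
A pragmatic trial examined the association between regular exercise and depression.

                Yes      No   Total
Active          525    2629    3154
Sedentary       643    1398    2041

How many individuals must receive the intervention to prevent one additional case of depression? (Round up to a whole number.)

7

Risk in treated group = 525/3154 = 0.16646; risk in control = 643/2041 = 0.31504.
Absolute risk reduction = 0.31504 − 0.16646 = 0.14859
NNT = 1 / ARR = 1 / 0.14859 = 6.730 → round up → 7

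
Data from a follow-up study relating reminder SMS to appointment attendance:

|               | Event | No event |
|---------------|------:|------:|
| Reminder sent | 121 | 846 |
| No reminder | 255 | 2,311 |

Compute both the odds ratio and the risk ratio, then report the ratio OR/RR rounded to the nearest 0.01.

1.03

Cells: a = 121, b = 846, c = 255, d = 2311.
OR = (121·2311)/(846·255) = 279631/215730 = 1.29621
Risk in exposed = 121/967 = 0.12513; risk in unexposed = 255/2566 = 0.09938; RR = 1.25914
OR/RR = 1.29621 / 1.25914 = 1.02944
The outcome is not rare, so the OR lies further from 1 than the RR.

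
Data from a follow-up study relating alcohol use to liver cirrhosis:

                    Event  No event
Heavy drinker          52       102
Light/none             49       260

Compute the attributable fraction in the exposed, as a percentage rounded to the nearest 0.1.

53.0

Cells: a = 52, b = 102, c = 49, d = 260.
Risk in exposed = 52/154 = 0.33766; risk in unexposed = 49/309 = 0.15858.
RR = 0.33766/0.15858 = 2.12934
AR% = (RR − 1)/RR × 100 = (2.12934 − 1)/2.12934 × 100 = 53.0371%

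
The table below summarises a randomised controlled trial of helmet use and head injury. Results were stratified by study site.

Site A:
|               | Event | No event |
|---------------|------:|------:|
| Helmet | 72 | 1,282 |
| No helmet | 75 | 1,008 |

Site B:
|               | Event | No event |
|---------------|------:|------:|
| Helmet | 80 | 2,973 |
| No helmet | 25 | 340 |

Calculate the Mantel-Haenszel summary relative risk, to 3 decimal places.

0.633

RR_MH = Σ(aᵢ·n₀ᵢ/nᵢ) / Σ(cᵢ·n₁ᵢ/nᵢ), with n₁ᵢ = aᵢ+bᵢ (exposed), n₀ᵢ = cᵢ+dᵢ (unexposed), nᵢ = n₁ᵢ+n₀ᵢ.
Stratum 1 (Site A): n₁ = 1354, n₀ = 1083, n = 2437; a·n₀/n = 72·1083/2437 = 31.9967; c·n₁/n = 75·1354/2437 = 41.6701
Stratum 2 (Site B): n₁ = 3053, n₀ = 365, n = 3418; a·n₀/n = 80·365/3418 = 8.5430; c·n₁/n = 25·3053/3418 = 22.3303
RR_MH = (31.9967 + 8.5430) / (41.6701 + 22.3303) = 40.5397 / 64.0004 = 0.63343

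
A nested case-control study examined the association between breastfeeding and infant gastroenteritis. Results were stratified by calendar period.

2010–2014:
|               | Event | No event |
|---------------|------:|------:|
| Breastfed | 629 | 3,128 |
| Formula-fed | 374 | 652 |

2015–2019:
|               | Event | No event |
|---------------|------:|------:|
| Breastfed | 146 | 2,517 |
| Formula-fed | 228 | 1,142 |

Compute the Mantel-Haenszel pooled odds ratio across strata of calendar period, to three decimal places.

OR_MH = Σ(aᵢdᵢ/nᵢ) / Σ(bᵢcᵢ/nᵢ), where nᵢ is the stratum total.
Stratum 1 (2010–2014): n = 4783; a·d/n = 629·652/4783 = 85.7428; b·c/n = 3128·374/4783 = 244.5896
Stratum 2 (2015–2019): n = 4033; a·d/n = 146·1142/4033 = 41.3419; b·c/n = 2517·228/4033 = 142.2951
OR_MH = (85.7428 + 41.3419) / (244.5896 + 142.2951) = 127.0848 / 386.8847 = 0.32848

0.328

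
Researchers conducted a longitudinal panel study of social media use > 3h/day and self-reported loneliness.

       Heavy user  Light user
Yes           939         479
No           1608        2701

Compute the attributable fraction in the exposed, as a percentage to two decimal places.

Reading the table with exposure as columns: a = 939 (Heavy user, case), b = 1608 (Heavy user, non-case), c = 479 (Light user, case), d = 2701.
Risk in exposed = 939/2547 = 0.36867; risk in unexposed = 479/3180 = 0.15063.
RR = 0.36867/0.15063 = 2.44753
AR% = (RR − 1)/RR × 100 = (2.44753 − 1)/2.44753 × 100 = 59.1425%

59.14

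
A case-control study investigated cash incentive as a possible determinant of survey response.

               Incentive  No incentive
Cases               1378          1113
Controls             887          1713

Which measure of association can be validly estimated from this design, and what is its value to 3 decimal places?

Reading the table with exposure as columns: a = 1378 (Incentive, case), b = 887 (Incentive, non-case), c = 1113 (No incentive, case), d = 1713.
This is a case-control study: participants were sampled on outcome status, so risks in the source population cannot be estimated directly — relative risk is not valid here. The odds ratio is the appropriate measure.
OR = (a·d)/(b·c) = (1378 × 1713) / (887 × 1113) = 2360514 / 987231 = 2.39105

2.391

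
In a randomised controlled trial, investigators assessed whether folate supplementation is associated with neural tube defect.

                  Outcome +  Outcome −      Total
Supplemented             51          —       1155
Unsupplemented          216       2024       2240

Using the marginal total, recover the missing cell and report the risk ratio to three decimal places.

0.458

The missing cell is in the exposed row: 1155 − 51 = 1104.
So a = 51, b = 1104, c = 216, d = 2024.
RR = [a/(a+b)] / [c/(c+d)] = (51/1155) / (216/2240) = 0.04416/0.09643 = 0.45791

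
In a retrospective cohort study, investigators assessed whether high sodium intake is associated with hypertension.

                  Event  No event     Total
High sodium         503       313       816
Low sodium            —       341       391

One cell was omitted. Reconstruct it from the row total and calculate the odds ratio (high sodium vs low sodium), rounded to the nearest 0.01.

The missing cell is in the unexposed row: 391 − 341 = 50.
So a = 503, b = 313, c = 50, d = 341.
OR = (a·d)/(b·c) = (503 × 341) / (313 × 50) = 171523 / 15650 = 10.95994

10.96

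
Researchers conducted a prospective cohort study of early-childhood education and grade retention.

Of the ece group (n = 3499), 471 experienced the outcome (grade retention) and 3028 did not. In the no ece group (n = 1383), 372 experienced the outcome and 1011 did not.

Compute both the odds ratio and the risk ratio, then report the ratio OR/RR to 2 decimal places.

From the description: a = 471, b = 3028, c = 372, d = 1011.
OR = (471·1011)/(3028·372) = 476181/1126416 = 0.42274
Risk in exposed = 471/3499 = 0.13461; risk in unexposed = 372/1383 = 0.26898; RR = 0.50044
OR/RR = 0.42274 / 0.50044 = 0.84473
The outcome is not rare, so the OR lies further from 1 than the RR.

0.84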